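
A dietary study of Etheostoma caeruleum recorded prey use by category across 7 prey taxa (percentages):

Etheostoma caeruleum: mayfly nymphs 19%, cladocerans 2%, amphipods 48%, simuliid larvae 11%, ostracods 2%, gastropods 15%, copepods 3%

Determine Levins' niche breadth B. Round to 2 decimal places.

3.30

Convert percentages to proportions (divide by 100).
Σpᵢ² = 0.19² + 0.02² + 0.48² + 0.11² + 0.02² + 0.15² + 0.03² = 0.0361 + 0.0004 + 0.2304 + 0.0121 + 0.0004 + 0.0225 + 0.0009 = 0.3028
B = 1 / 0.3028 = 3.3025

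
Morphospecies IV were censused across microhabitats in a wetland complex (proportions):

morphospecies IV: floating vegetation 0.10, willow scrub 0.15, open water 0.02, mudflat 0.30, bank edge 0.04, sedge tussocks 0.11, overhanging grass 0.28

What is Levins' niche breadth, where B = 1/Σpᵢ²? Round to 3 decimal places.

Σpᵢ² = 0.10² + 0.15² + 0.02² + 0.30² + 0.04² + 0.11² + 0.28² = 0.0100 + 0.0225 + 0.0004 + 0.0900 + 0.0016 + 0.0121 + 0.0784 = 0.2150
B = 1 / 0.2150 = 4.65116

4.651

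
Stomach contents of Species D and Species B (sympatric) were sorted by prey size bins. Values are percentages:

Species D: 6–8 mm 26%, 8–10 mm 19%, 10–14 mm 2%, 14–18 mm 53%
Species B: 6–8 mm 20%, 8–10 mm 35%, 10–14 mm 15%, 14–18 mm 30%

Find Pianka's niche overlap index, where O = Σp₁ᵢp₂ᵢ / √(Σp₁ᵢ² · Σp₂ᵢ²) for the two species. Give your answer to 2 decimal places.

0.86

Convert percentages to proportions (divide by 100).
Σ p₁ᵢp₂ᵢ = 0.0520 + 0.0665 + 0.0030 + 0.1590 = 0.2805
Σp_1ᵢ² = 0.26² + 0.19² + 0.02² + 0.53² = 0.0676 + 0.0361 + 0.0004 + 0.2809 = 0.3850
Σp_2ᵢ² = 0.20² + 0.35² + 0.15² + 0.30² = 0.0400 + 0.1225 + 0.0225 + 0.0900 = 0.2750
O = 0.2805 / √(0.3850 × 0.2750) = 0.2805 / 0.32538 = 0.8621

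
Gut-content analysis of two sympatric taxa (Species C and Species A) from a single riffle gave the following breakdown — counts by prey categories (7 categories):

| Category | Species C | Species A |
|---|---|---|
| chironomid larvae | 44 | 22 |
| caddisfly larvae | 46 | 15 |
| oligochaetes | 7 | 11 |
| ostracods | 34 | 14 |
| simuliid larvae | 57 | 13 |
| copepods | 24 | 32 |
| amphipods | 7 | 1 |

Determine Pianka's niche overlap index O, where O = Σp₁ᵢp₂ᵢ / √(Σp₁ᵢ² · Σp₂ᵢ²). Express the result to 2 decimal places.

Proportions for Species C (n=219): 44/219=0.2009, 46/219=0.2100, 7/219=0.0320, 34/219=0.1553, 57/219=0.2603, 24/219=0.1096, 7/219=0.0320
Proportions for Species A (n=108): 22/108=0.2037, 15/108=0.1389, 11/108=0.1019, 14/108=0.1296, 13/108=0.1204, 32/108=0.2963, 1/108=0.0093
Σ p₁ᵢp₂ᵢ = 0.040923 + 0.029169 + 0.003261 + 0.020127 + 0.031340 + 0.032474 + 0.000298 = 0.157592
Σp_1ᵢ² = 0.2009² + 0.2100² + 0.0320² + 0.1553² + 0.2603² + 0.1096² + 0.0320² = 0.040361 + 0.044100 + 0.001024 + 0.024118 + 0.067756 + 0.012012 + 0.001024 = 0.190395
Σp_2ᵢ² = 0.2037² + 0.1389² + 0.1019² + 0.1296² + 0.1204² + 0.2963² + 0.0093² = 0.041494 + 0.019293 + 0.010384 + 0.016796 + 0.014496 + 0.087794 + 0.000086 = 0.190343
O = 0.157592 / √(0.190395 × 0.190343) = 0.157592 / 0.1903690 = 0.8278

0.83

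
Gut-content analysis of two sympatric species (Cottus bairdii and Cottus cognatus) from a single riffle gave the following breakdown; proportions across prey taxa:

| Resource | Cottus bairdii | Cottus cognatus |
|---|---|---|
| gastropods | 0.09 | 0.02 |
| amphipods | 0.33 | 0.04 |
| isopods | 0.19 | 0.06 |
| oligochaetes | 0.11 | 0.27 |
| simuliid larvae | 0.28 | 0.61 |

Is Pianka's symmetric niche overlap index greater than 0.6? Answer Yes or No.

Σ p₁ᵢp₂ᵢ = 0.0018 + 0.0132 + 0.0114 + 0.0297 + 0.1708 = 0.2269
Σp_1ᵢ² = 0.09² + 0.33² + 0.19² + 0.11² + 0.28² = 0.0081 + 0.1089 + 0.0361 + 0.0121 + 0.0784 = 0.2436
Σp_2ᵢ² = 0.02² + 0.04² + 0.06² + 0.27² + 0.61² = 0.0004 + 0.0016 + 0.0036 + 0.0729 + 0.3721 = 0.4506
O = 0.2269 / √(0.2436 × 0.4506) = 0.2269 / 0.33131 = 0.6849
O = 0.6849 > 0.6 → Yes.

Yes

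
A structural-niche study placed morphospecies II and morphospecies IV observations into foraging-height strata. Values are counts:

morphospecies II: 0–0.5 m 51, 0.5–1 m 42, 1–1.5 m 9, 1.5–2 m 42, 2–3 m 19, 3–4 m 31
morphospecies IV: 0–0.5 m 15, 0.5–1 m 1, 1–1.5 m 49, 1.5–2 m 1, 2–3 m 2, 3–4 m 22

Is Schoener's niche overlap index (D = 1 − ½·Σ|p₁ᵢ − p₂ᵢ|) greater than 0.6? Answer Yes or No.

Proportions for morphospecies II (n=194): 51/194=0.2629, 42/194=0.2165, 9/194=0.0464, 42/194=0.2165, 19/194=0.0979, 31/194=0.1598
Proportions for morphospecies IV (n=90): 15/90=0.1667, 1/90=0.0111, 49/90=0.5444, 1/90=0.0111, 2/90=0.0222, 22/90=0.2444
Σ|p₁ᵢ − p₂ᵢ| = 0.0962 + 0.2054 + 0.4980 + 0.2054 + 0.0757 + 0.0846 = 1.1653
D = 1 − ½ × 1.1653 = 1 − 0.58265 = 0.41735
D = 0.41735 < 0.6 → No.

No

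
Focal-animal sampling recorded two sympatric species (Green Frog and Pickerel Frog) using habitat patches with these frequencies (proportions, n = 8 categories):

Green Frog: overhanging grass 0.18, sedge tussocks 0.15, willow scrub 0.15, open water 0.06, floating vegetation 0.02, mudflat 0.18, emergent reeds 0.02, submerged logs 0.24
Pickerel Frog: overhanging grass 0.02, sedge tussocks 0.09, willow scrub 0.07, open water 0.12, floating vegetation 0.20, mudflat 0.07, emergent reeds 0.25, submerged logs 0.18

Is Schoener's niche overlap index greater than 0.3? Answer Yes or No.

Yes

Σ|p₁ᵢ − p₂ᵢ| = 0.16 + 0.06 + 0.08 + 0.06 + 0.18 + 0.11 + 0.23 + 0.06 = 0.94
D = 1 − ½ × 0.94 = 1 − 0.470 = 0.5300
D = 0.5300 > 0.3 → Yes.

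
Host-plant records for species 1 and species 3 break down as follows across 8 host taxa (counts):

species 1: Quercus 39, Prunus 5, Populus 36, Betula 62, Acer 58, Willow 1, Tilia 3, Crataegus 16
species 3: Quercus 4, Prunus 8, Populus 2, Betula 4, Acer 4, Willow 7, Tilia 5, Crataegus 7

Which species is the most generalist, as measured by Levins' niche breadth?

Proportions for species 1 (n=220): 39/220=0.1773, 5/220=0.0227, 36/220=0.1636, 62/220=0.2818, 58/220=0.2636, 1/220=0.0045, 3/220=0.0136, 16/220=0.0727
Proportions for species 3 (n=41): 4/41=0.0976, 8/41=0.1951, 2/41=0.0488, 4/41=0.0976, 4/41=0.0976, 7/41=0.1707, 5/41=0.1220, 7/41=0.1707
Σp_1ᵢ² = 0.1773² + 0.0227² + 0.1636² + 0.2818² + 0.2636² + 0.0045² + 0.0136² + 0.0727² = 0.031435 + 0.000515 + 0.026765 + 0.079411 + 0.069485 + 0.000020 + 0.000185 + 0.005285 = 0.213101
B_1 = 1 / 0.213101 = 4.6926
Σp_3ᵢ² = 0.0976² + 0.1951² + 0.0488² + 0.0976² + 0.0976² + 0.1707² + 0.1220² + 0.1707² = 0.009526 + 0.038064 + 0.002381 + 0.009526 + 0.009526 + 0.029138 + 0.014884 + 0.029138 = 0.142183
B_3 = 1 / 0.142183 = 7.0332
Highest B → broadest niche (most generalist): species 3 (B = 7.03).

species 3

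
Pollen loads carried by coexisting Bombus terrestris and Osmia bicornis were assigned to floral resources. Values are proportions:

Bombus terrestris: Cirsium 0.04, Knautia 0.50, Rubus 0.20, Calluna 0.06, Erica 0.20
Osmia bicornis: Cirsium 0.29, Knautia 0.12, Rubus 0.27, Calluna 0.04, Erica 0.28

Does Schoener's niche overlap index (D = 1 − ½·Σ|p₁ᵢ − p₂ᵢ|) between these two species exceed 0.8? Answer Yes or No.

Σ|p₁ᵢ − p₂ᵢ| = 0.25 + 0.38 + 0.07 + 0.02 + 0.08 = 0.80
D = 1 − ½ × 0.80 = 1 − 0.400 = 0.6000
D = 0.6000 < 0.8 → No.

No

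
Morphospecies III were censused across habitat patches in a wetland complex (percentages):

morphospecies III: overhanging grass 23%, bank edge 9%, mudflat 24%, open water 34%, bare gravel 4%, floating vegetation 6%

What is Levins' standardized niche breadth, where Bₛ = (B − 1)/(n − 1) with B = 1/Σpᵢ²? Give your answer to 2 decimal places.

Convert percentages to proportions (divide by 100).
Σpᵢ² = 0.23² + 0.09² + 0.24² + 0.34² + 0.04² + 0.06² = 0.0529 + 0.0081 + 0.0576 + 0.1156 + 0.0016 + 0.0036 = 0.2394
B = 1 / 0.2394 = 4.1771
Bₛ = (B − 1)/(n − 1) = (4.1771 − 1)/(6 − 1) = 3.1771/5 = 0.6354

0.64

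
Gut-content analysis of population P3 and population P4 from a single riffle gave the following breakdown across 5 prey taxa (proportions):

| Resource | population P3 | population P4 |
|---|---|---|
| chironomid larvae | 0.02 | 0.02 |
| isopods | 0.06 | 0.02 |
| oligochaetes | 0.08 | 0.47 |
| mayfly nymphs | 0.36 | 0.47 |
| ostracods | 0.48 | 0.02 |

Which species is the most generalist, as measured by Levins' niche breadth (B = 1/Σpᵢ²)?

Σp_P3ᵢ² = 0.02² + 0.06² + 0.08² + 0.36² + 0.48² = 0.0004 + 0.0036 + 0.0064 + 0.1296 + 0.2304 = 0.3704
B_P3 = 1 / 0.3704 = 2.6998
Σp_P4ᵢ² = 0.02² + 0.02² + 0.47² + 0.47² + 0.02² = 0.0004 + 0.0004 + 0.2209 + 0.2209 + 0.0004 = 0.4430
B_P4 = 1 / 0.4430 = 2.2573
Highest B → broadest niche (most generalist): population P3 (B = 2.70).

population P3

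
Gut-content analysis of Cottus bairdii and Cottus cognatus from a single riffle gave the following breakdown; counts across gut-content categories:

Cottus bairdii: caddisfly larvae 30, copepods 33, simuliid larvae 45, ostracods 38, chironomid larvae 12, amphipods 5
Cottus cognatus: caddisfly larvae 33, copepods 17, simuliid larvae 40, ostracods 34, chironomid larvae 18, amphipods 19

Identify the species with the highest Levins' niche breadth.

Cottus cognatus

Proportions for Cottus bairdii (n=163): 30/163=0.1840, 33/163=0.2025, 45/163=0.2761, 38/163=0.2331, 12/163=0.0736, 5/163=0.0307
Proportions for Cottus cognatus (n=161): 33/161=0.2050, 17/161=0.1056, 40/161=0.2484, 34/161=0.2112, 18/161=0.1118, 19/161=0.1180
Σp_bairᵢ² = 0.1840² + 0.2025² + 0.2761² + 0.2331² + 0.0736² + 0.0307² = 0.033856 + 0.041006 + 0.076231 + 0.054336 + 0.005417 + 0.000942 = 0.211788
B_bair = 1 / 0.211788 = 4.7217
Σp_cognᵢ² = 0.2050² + 0.1056² + 0.2484² + 0.2112² + 0.1118² + 0.1180² = 0.042025 + 0.011151 + 0.061703 + 0.044605 + 0.012499 + 0.013924 = 0.185907
B_cogn = 1 / 0.185907 = 5.3790
Highest B → broadest niche (most generalist): Cottus cognatus (B = 5.38).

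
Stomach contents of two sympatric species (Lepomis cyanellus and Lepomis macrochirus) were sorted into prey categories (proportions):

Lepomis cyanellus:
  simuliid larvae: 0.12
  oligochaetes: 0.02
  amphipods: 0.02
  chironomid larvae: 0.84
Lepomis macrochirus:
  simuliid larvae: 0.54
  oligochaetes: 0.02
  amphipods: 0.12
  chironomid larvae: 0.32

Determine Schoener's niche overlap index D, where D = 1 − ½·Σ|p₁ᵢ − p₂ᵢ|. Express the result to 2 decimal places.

0.48

Σ|p₁ᵢ − p₂ᵢ| = 0.42 + 0.00 + 0.10 + 0.52 = 1.04
D = 1 − ½ × 1.04 = 1 − 0.520 = 0.4800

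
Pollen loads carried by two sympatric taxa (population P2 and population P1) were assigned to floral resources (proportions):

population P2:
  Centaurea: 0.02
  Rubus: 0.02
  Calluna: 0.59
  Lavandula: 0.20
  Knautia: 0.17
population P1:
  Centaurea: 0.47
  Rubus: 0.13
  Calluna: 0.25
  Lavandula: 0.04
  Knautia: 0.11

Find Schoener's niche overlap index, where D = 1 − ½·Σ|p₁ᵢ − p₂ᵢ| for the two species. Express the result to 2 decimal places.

Σ|p₁ᵢ − p₂ᵢ| = 0.45 + 0.11 + 0.34 + 0.16 + 0.06 = 1.12
D = 1 − ½ × 1.12 = 1 − 0.560 = 0.4400

0.44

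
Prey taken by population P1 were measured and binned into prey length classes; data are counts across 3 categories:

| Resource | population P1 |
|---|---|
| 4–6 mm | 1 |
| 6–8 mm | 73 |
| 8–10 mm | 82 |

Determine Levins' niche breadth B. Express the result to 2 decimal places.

2.02

Proportions for population P1 (n=156): 1/156=0.0064, 73/156=0.4679, 82/156=0.5256
Σpᵢ² = 0.0064² + 0.4679² + 0.5256² = 0.000041 + 0.218930 + 0.276255 = 0.495226
B = 1 / 0.495226 = 2.0193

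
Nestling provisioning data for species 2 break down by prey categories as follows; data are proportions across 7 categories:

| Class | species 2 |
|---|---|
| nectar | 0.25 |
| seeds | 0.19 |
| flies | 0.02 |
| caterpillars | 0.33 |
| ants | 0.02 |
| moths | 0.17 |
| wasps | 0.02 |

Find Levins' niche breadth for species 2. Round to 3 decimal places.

4.209

Σpᵢ² = 0.25² + 0.19² + 0.02² + 0.33² + 0.02² + 0.17² + 0.02² = 0.0625 + 0.0361 + 0.0004 + 0.1089 + 0.0004 + 0.0289 + 0.0004 = 0.2376
B = 1 / 0.2376 = 4.20875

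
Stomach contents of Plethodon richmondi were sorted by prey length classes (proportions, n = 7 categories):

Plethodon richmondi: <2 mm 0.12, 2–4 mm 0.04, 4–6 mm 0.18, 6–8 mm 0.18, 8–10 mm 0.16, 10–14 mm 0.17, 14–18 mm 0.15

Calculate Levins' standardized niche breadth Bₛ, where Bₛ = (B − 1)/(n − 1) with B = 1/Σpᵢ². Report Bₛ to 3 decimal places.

Σpᵢ² = 0.12² + 0.04² + 0.18² + 0.18² + 0.16² + 0.17² + 0.15² = 0.0144 + 0.0016 + 0.0324 + 0.0324 + 0.0256 + 0.0289 + 0.0225 = 0.1578
B = 1 / 0.1578 = 6.33714
Bₛ = (B − 1)/(n − 1) = (6.33714 − 1)/(7 − 1) = 5.33714/6 = 0.88952

0.890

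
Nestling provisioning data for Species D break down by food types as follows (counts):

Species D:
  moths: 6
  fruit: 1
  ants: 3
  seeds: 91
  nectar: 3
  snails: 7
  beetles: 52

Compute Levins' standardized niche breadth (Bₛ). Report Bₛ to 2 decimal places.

0.23

Proportions for Species D (n=163): 6/163=0.0368, 1/163=0.0061, 3/163=0.0184, 91/163=0.5583, 3/163=0.0184, 7/163=0.0429, 52/163=0.3190
Σpᵢ² = 0.0368² + 0.0061² + 0.0184² + 0.5583² + 0.0184² + 0.0429² + 0.3190² = 0.001354 + 0.000037 + 0.000339 + 0.311699 + 0.000339 + 0.001840 + 0.101761 = 0.417369
B = 1 / 0.417369 = 2.3960
Bₛ = (B − 1)/(n − 1) = (2.3960 − 1)/(7 − 1) = 1.3960/6 = 0.2327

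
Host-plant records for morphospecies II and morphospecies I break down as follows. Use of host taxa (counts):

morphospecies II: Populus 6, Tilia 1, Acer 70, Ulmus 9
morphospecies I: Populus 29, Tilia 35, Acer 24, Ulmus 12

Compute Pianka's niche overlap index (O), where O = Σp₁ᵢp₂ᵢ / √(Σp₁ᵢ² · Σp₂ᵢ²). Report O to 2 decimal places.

Proportions for morphospecies II (n=86): 6/86=0.0698, 1/86=0.0116, 70/86=0.8140, 9/86=0.1047
Proportions for morphospecies I (n=100): 29/100=0.2900, 35/100=0.3500, 24/100=0.2400, 12/100=0.1200
Σ p₁ᵢp₂ᵢ = 0.020242 + 0.004060 + 0.195360 + 0.012564 = 0.232226
Σp_1ᵢ² = 0.0698² + 0.0116² + 0.8140² + 0.1047² = 0.004872 + 0.000135 + 0.662596 + 0.010962 = 0.678565
Σp_2ᵢ² = 0.2900² + 0.3500² + 0.2400² + 0.1200² = 0.084100 + 0.122500 + 0.057600 + 0.014400 = 0.278600
O = 0.232226 / √(0.678565 × 0.278600) = 0.232226 / 0.4347967 = 0.5341

0.53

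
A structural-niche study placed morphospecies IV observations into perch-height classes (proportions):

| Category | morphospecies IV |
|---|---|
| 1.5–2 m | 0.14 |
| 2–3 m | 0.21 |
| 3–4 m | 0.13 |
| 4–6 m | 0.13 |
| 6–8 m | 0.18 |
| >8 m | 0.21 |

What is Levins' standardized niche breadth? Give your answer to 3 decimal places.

Σpᵢ² = 0.14² + 0.21² + 0.13² + 0.13² + 0.18² + 0.21² = 0.0196 + 0.0441 + 0.0169 + 0.0169 + 0.0324 + 0.0441 = 0.1740
B = 1 / 0.1740 = 5.74713
Bₛ = (B − 1)/(n − 1) = (5.74713 − 1)/(6 − 1) = 4.74713/5 = 0.94943

0.949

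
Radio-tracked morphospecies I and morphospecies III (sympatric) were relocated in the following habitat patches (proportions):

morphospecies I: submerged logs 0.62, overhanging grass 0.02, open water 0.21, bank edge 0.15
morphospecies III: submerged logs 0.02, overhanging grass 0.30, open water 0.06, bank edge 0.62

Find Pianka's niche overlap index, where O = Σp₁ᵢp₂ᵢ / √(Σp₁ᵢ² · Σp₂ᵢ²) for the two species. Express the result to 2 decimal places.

Σ p₁ᵢp₂ᵢ = 0.0124 + 0.0060 + 0.0126 + 0.0930 = 0.1240
Σp_1ᵢ² = 0.62² + 0.02² + 0.21² + 0.15² = 0.3844 + 0.0004 + 0.0441 + 0.0225 = 0.4514
Σp_2ᵢ² = 0.02² + 0.30² + 0.06² + 0.62² = 0.0004 + 0.0900 + 0.0036 + 0.3844 = 0.4784
O = 0.1240 / √(0.4514 × 0.4784) = 0.1240 / 0.46470 = 0.2668

0.27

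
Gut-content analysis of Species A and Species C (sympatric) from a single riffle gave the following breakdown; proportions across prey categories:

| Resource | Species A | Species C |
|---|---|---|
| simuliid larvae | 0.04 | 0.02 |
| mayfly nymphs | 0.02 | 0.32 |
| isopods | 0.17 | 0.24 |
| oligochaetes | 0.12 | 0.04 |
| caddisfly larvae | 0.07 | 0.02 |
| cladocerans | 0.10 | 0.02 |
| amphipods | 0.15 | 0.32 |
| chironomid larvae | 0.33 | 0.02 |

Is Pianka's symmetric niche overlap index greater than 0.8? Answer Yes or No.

Σ p₁ᵢp₂ᵢ = 0.0008 + 0.0064 + 0.0408 + 0.0048 + 0.0014 + 0.0020 + 0.0480 + 0.0066 = 0.1108
Σp_1ᵢ² = 0.04² + 0.02² + 0.17² + 0.12² + 0.07² + 0.10² + 0.15² + 0.33² = 0.0016 + 0.0004 + 0.0289 + 0.0144 + 0.0049 + 0.0100 + 0.0225 + 0.1089 = 0.1916
Σp_2ᵢ² = 0.02² + 0.32² + 0.24² + 0.04² + 0.02² + 0.02² + 0.32² + 0.02² = 0.0004 + 0.1024 + 0.0576 + 0.0016 + 0.0004 + 0.0004 + 0.1024 + 0.0004 = 0.2656
O = 0.1108 / √(0.1916 × 0.2656) = 0.1108 / 0.22559 = 0.4912
O = 0.4912 < 0.8 → No.

No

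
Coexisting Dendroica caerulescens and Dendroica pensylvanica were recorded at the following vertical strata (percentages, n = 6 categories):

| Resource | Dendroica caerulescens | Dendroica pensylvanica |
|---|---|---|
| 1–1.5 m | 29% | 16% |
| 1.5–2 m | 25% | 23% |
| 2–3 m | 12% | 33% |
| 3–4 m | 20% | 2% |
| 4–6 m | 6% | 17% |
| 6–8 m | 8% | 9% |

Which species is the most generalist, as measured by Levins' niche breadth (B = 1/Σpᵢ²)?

Convert percentages to proportions (divide by 100).
Σp_caerᵢ² = 0.29² + 0.25² + 0.12² + 0.20² + 0.06² + 0.08² = 0.0841 + 0.0625 + 0.0144 + 0.0400 + 0.0036 + 0.0064 = 0.2110
B_caer = 1 / 0.2110 = 4.7393
Σp_pensᵢ² = 0.16² + 0.23² + 0.33² + 0.02² + 0.17² + 0.09² = 0.0256 + 0.0529 + 0.1089 + 0.0004 + 0.0289 + 0.0081 = 0.2248
B_pens = 1 / 0.2248 = 4.4484
Highest B → broadest niche (most generalist): Dendroica caerulescens (B = 4.74).

Dendroica caerulescens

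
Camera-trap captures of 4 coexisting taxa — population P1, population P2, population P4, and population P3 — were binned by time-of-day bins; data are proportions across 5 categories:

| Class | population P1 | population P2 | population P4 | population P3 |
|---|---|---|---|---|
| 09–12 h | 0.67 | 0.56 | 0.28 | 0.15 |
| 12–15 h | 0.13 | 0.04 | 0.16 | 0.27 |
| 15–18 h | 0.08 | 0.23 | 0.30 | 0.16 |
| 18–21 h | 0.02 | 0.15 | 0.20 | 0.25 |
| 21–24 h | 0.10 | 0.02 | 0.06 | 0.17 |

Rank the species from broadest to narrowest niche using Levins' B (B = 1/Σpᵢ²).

Σp_P1ᵢ² = 0.67² + 0.13² + 0.08² + 0.02² + 0.10² = 0.4489 + 0.0169 + 0.0064 + 0.0004 + 0.0100 = 0.4826
B_P1 = 1 / 0.4826 = 2.0721
Σp_P2ᵢ² = 0.56² + 0.04² + 0.23² + 0.15² + 0.02² = 0.3136 + 0.0016 + 0.0529 + 0.0225 + 0.0004 = 0.3910
B_P2 = 1 / 0.3910 = 2.5575
Σp_P4ᵢ² = 0.28² + 0.16² + 0.30² + 0.20² + 0.06² = 0.0784 + 0.0256 + 0.0900 + 0.0400 + 0.0036 = 0.2376
B_P4 = 1 / 0.2376 = 4.2088
Σp_P3ᵢ² = 0.15² + 0.27² + 0.16² + 0.25² + 0.17² = 0.0225 + 0.0729 + 0.0256 + 0.0625 + 0.0289 = 0.2124
B_P3 = 1 / 0.2124 = 4.7081
Ranking by B (broadest → narrowest): population P3 (4.71) > population P4 (4.21) > population P2 (2.56) > population P1 (2.07)

population P3 > population P4 > population P2 > population P1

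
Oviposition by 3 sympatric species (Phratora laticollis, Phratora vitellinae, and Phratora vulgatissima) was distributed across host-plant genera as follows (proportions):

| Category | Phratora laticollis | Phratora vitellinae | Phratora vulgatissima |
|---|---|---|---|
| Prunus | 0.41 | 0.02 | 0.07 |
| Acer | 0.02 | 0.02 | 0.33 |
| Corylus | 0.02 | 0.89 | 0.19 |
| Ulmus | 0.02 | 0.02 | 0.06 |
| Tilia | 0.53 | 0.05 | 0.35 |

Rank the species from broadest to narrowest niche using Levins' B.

Σp_latiᵢ² = 0.41² + 0.02² + 0.02² + 0.02² + 0.53² = 0.1681 + 0.0004 + 0.0004 + 0.0004 + 0.2809 = 0.4502
B_lati = 1 / 0.4502 = 2.2212
Σp_viteᵢ² = 0.02² + 0.02² + 0.89² + 0.02² + 0.05² = 0.0004 + 0.0004 + 0.7921 + 0.0004 + 0.0025 = 0.7958
B_vite = 1 / 0.7958 = 1.2566
Σp_vulgᵢ² = 0.07² + 0.33² + 0.19² + 0.06² + 0.35² = 0.0049 + 0.1089 + 0.0361 + 0.0036 + 0.1225 = 0.2760
B_vulg = 1 / 0.2760 = 3.6232
Ranking by B (broadest → narrowest): Phratora vulgatissima (3.62) > Phratora laticollis (2.22) > Phratora vitellinae (1.26)

Phratora vulgatissima > Phratora laticollis > Phratora vitellinae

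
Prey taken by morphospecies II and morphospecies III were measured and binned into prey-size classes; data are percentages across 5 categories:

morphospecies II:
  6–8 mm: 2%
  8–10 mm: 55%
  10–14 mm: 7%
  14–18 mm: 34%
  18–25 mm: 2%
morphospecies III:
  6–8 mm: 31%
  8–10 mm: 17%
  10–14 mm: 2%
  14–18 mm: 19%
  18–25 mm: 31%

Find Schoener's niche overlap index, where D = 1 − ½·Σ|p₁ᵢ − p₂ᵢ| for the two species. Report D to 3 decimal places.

Convert percentages to proportions (divide by 100).
Σ|p₁ᵢ − p₂ᵢ| = 0.29 + 0.38 + 0.05 + 0.15 + 0.29 = 1.16
D = 1 − ½ × 1.16 = 1 − 0.580 = 0.42000

0.420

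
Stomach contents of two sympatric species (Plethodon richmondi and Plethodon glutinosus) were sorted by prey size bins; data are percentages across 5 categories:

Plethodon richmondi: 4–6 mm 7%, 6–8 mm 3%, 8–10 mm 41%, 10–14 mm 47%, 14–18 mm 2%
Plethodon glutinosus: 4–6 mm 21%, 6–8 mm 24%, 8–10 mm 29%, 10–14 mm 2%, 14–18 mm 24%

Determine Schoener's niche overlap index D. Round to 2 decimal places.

Convert percentages to proportions (divide by 100).
Σ|p₁ᵢ − p₂ᵢ| = 0.14 + 0.21 + 0.12 + 0.45 + 0.22 = 1.14
D = 1 − ½ × 1.14 = 1 − 0.570 = 0.4300

0.43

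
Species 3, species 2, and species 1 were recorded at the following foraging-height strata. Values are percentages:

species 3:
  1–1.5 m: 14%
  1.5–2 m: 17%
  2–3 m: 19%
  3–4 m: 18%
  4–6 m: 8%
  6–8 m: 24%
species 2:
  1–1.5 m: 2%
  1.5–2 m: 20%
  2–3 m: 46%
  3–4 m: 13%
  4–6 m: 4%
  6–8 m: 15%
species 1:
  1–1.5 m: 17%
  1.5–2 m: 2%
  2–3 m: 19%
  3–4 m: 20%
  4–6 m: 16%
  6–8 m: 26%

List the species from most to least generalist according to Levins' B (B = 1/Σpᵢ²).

Convert percentages to proportions (divide by 100).
Σp_3ᵢ² = 0.14² + 0.17² + 0.19² + 0.18² + 0.08² + 0.24² = 0.0196 + 0.0289 + 0.0361 + 0.0324 + 0.0064 + 0.0576 = 0.1810
B_3 = 1 / 0.1810 = 5.5249
Σp_2ᵢ² = 0.02² + 0.20² + 0.46² + 0.13² + 0.04² + 0.15² = 0.0004 + 0.0400 + 0.2116 + 0.0169 + 0.0016 + 0.0225 = 0.2930
B_2 = 1 / 0.2930 = 3.4130
Σp_1ᵢ² = 0.17² + 0.02² + 0.19² + 0.20² + 0.16² + 0.26² = 0.0289 + 0.0004 + 0.0361 + 0.0400 + 0.0256 + 0.0676 = 0.1986
B_1 = 1 / 0.1986 = 5.0352
Ranking by B (broadest → narrowest): species 3 (5.52) > species 1 (5.04) > species 2 (3.41)

species 3 > species 1 > species 2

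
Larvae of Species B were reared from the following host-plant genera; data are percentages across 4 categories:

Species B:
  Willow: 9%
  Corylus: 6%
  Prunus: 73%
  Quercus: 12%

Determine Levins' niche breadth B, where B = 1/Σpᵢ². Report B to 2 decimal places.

1.79

Convert percentages to proportions (divide by 100).
Σpᵢ² = 0.09² + 0.06² + 0.73² + 0.12² = 0.0081 + 0.0036 + 0.5329 + 0.0144 = 0.5590
B = 1 / 0.5590 = 1.7889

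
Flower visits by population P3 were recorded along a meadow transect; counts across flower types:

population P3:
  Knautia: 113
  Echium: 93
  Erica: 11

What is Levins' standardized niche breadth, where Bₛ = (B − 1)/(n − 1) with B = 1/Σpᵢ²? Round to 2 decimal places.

Proportions for population P3 (n=217): 113/217=0.5207, 93/217=0.4286, 11/217=0.0507
Σpᵢ² = 0.5207² + 0.4286² + 0.0507² = 0.271128 + 0.183698 + 0.002570 = 0.457396
B = 1 / 0.457396 = 2.1863
Bₛ = (B − 1)/(n − 1) = (2.1863 − 1)/(3 − 1) = 1.1863/2 = 0.5932

0.59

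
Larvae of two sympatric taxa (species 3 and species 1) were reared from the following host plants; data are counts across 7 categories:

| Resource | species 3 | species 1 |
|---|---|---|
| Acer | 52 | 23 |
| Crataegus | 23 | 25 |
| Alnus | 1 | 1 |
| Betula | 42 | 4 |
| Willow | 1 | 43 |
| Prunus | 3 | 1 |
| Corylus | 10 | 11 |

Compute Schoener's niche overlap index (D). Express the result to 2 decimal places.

Proportions for species 3 (n=132): 52/132=0.3939, 23/132=0.1742, 1/132=0.0076, 42/132=0.3182, 1/132=0.0076, 3/132=0.0227, 10/132=0.0758
Proportions for species 1 (n=108): 23/108=0.2130, 25/108=0.2315, 1/108=0.0093, 4/108=0.0370, 43/108=0.3981, 1/108=0.0093, 11/108=0.1019
Σ|p₁ᵢ − p₂ᵢ| = 0.1809 + 0.0573 + 0.0017 + 0.2812 + 0.3905 + 0.0134 + 0.0261 = 0.9511
D = 1 − ½ × 0.9511 = 1 − 0.47555 = 0.52445

0.52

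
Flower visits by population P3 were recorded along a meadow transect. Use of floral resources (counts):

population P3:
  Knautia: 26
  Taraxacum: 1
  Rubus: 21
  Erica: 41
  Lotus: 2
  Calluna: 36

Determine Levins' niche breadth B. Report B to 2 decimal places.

Proportions for population P3 (n=127): 26/127=0.2047, 1/127=0.0079, 21/127=0.1654, 41/127=0.3228, 2/127=0.0157, 36/127=0.2835
Σpᵢ² = 0.2047² + 0.0079² + 0.1654² + 0.3228² + 0.0157² + 0.2835² = 0.041902 + 0.000062 + 0.027357 + 0.104200 + 0.000246 + 0.080372 = 0.254139
B = 1 / 0.254139 = 3.9349

3.93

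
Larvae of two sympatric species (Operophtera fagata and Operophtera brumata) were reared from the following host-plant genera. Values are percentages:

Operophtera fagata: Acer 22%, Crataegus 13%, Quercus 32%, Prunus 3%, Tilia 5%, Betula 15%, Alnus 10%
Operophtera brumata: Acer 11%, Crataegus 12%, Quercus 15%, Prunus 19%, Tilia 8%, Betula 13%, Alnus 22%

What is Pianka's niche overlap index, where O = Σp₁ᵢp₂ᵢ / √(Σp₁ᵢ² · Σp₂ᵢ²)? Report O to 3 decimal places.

Convert percentages to proportions (divide by 100).
Σ p₁ᵢp₂ᵢ = 0.0242 + 0.0156 + 0.0480 + 0.0057 + 0.0040 + 0.0195 + 0.0220 = 0.1390
Σp_1ᵢ² = 0.22² + 0.13² + 0.32² + 0.03² + 0.05² + 0.15² + 0.10² = 0.0484 + 0.0169 + 0.1024 + 0.0009 + 0.0025 + 0.0225 + 0.0100 = 0.2036
Σp_2ᵢ² = 0.11² + 0.12² + 0.15² + 0.19² + 0.08² + 0.13² + 0.22² = 0.0121 + 0.0144 + 0.0225 + 0.0361 + 0.0064 + 0.0169 + 0.0484 = 0.1568
O = 0.1390 / √(0.2036 × 0.1568) = 0.1390 / 0.178674 = 0.77795

0.778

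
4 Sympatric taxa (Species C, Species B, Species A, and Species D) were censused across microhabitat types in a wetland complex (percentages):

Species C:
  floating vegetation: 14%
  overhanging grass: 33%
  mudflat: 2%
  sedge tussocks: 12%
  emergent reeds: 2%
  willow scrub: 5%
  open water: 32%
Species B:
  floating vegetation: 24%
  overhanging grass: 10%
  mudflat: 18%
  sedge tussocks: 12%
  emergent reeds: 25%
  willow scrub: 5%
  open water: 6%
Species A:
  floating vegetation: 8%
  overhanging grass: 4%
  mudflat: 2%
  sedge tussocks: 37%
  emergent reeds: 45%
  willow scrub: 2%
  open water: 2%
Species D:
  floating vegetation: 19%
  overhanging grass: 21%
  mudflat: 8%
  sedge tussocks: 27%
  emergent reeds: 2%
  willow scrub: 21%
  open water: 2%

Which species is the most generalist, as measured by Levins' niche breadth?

Convert percentages to proportions (divide by 100).
Σp_Cᵢ² = 0.14² + 0.33² + 0.02² + 0.12² + 0.02² + 0.05² + 0.32² = 0.0196 + 0.1089 + 0.0004 + 0.0144 + 0.0004 + 0.0025 + 0.1024 = 0.2486
B_C = 1 / 0.2486 = 4.0225
Σp_Bᵢ² = 0.24² + 0.10² + 0.18² + 0.12² + 0.25² + 0.05² + 0.06² = 0.0576 + 0.0100 + 0.0324 + 0.0144 + 0.0625 + 0.0025 + 0.0036 = 0.1830
B_B = 1 / 0.1830 = 5.4645
Σp_Aᵢ² = 0.08² + 0.04² + 0.02² + 0.37² + 0.45² + 0.02² + 0.02² = 0.0064 + 0.0016 + 0.0004 + 0.1369 + 0.2025 + 0.0004 + 0.0004 = 0.3486
B_A = 1 / 0.3486 = 2.8686
Σp_Dᵢ² = 0.19² + 0.21² + 0.08² + 0.27² + 0.02² + 0.21² + 0.02² = 0.0361 + 0.0441 + 0.0064 + 0.0729 + 0.0004 + 0.0441 + 0.0004 = 0.2044
B_D = 1 / 0.2044 = 4.8924
Highest B → broadest niche (most generalist): Species B (B = 5.46).

Species B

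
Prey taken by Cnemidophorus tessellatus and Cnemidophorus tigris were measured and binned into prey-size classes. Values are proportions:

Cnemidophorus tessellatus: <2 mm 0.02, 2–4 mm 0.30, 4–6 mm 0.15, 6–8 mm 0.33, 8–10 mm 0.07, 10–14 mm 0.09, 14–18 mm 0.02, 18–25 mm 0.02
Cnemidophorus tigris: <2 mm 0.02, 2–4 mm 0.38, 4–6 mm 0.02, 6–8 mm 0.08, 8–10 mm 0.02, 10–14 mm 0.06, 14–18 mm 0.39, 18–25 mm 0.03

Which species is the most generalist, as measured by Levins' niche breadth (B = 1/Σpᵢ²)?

Cnemidophorus tessellatus

Σp_tessᵢ² = 0.02² + 0.30² + 0.15² + 0.33² + 0.07² + 0.09² + 0.02² + 0.02² = 0.0004 + 0.0900 + 0.0225 + 0.1089 + 0.0049 + 0.0081 + 0.0004 + 0.0004 = 0.2356
B_tess = 1 / 0.2356 = 4.2445
Σp_tigrᵢ² = 0.02² + 0.38² + 0.02² + 0.08² + 0.02² + 0.06² + 0.39² + 0.03² = 0.0004 + 0.1444 + 0.0004 + 0.0064 + 0.0004 + 0.0036 + 0.1521 + 0.0009 = 0.3086
B_tigr = 1 / 0.3086 = 3.2404
Highest B → broadest niche (most generalist): Cnemidophorus tessellatus (B = 4.24).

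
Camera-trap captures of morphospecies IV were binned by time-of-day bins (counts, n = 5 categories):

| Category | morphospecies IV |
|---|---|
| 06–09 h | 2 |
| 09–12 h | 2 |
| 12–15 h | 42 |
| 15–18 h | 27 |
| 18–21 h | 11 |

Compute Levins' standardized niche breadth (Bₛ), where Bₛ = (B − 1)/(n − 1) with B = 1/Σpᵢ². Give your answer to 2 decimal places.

Proportions for morphospecies IV (n=84): 2/84=0.0238, 2/84=0.0238, 42/84=0.5000, 27/84=0.3214, 11/84=0.1310
Σpᵢ² = 0.0238² + 0.0238² + 0.5000² + 0.3214² + 0.1310² = 0.000566 + 0.000566 + 0.250000 + 0.103298 + 0.017161 = 0.371591
B = 1 / 0.371591 = 2.6911
Bₛ = (B − 1)/(n − 1) = (2.6911 − 1)/(5 − 1) = 1.6911/4 = 0.4228

0.42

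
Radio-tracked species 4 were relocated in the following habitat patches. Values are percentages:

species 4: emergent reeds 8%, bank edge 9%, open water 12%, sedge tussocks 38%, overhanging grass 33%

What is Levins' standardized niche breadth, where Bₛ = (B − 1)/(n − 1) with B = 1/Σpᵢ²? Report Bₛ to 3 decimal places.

0.636

Convert percentages to proportions (divide by 100).
Σpᵢ² = 0.08² + 0.09² + 0.12² + 0.38² + 0.33² = 0.0064 + 0.0081 + 0.0144 + 0.1444 + 0.1089 = 0.2822
B = 1 / 0.2822 = 3.54359
Bₛ = (B − 1)/(n − 1) = (3.54359 − 1)/(5 − 1) = 2.54359/4 = 0.63590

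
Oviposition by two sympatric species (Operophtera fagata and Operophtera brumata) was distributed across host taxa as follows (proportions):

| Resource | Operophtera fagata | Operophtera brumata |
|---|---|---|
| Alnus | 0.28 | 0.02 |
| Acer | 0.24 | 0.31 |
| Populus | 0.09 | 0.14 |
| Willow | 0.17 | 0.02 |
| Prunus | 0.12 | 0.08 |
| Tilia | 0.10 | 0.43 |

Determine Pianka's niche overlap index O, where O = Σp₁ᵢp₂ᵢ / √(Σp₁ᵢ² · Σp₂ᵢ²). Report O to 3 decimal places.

0.603

Σ p₁ᵢp₂ᵢ = 0.0056 + 0.0744 + 0.0126 + 0.0034 + 0.0096 + 0.0430 = 0.1486
Σp_1ᵢ² = 0.28² + 0.24² + 0.09² + 0.17² + 0.12² + 0.10² = 0.0784 + 0.0576 + 0.0081 + 0.0289 + 0.0144 + 0.0100 = 0.1974
Σp_2ᵢ² = 0.02² + 0.31² + 0.14² + 0.02² + 0.08² + 0.43² = 0.0004 + 0.0961 + 0.0196 + 0.0004 + 0.0064 + 0.1849 = 0.3078
O = 0.1486 / √(0.1974 × 0.3078) = 0.1486 / 0.246495 = 0.60285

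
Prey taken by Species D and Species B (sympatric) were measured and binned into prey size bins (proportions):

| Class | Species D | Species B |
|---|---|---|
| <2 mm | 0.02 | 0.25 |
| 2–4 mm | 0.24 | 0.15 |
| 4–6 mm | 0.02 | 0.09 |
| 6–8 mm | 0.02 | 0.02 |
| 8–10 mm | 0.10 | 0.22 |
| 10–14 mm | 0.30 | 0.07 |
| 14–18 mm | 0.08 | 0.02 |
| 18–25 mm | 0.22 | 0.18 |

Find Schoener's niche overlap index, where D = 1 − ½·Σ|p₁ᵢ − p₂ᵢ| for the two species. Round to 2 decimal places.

Σ|p₁ᵢ − p₂ᵢ| = 0.23 + 0.09 + 0.07 + 0.00 + 0.12 + 0.23 + 0.06 + 0.04 = 0.84
D = 1 − ½ × 0.84 = 1 − 0.420 = 0.5800

0.58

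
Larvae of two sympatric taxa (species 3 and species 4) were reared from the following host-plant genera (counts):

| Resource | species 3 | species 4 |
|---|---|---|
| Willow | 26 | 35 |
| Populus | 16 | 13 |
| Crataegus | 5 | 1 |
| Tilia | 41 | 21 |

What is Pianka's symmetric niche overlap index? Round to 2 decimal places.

Proportions for species 3 (n=88): 26/88=0.2955, 16/88=0.1818, 5/88=0.0568, 41/88=0.4659
Proportions for species 4 (n=70): 35/70=0.5000, 13/70=0.1857, 1/70=0.0143, 21/70=0.3000
Σ p₁ᵢp₂ᵢ = 0.147750 + 0.033760 + 0.000812 + 0.139770 = 0.322092
Σp_1ᵢ² = 0.2955² + 0.1818² + 0.0568² + 0.4659² = 0.087320 + 0.033051 + 0.003226 + 0.217063 = 0.340660
Σp_2ᵢ² = 0.5000² + 0.1857² + 0.0143² + 0.3000² = 0.250000 + 0.034484 + 0.000204 + 0.090000 = 0.374688
O = 0.322092 / √(0.340660 × 0.374688) = 0.322092 / 0.3572691 = 0.9015

0.90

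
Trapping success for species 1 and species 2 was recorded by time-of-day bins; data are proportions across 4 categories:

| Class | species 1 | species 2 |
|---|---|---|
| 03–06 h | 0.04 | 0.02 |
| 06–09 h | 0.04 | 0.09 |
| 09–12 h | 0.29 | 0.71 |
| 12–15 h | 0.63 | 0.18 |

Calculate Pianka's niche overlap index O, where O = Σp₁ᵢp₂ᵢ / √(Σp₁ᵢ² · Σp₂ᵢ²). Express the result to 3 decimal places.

Σ p₁ᵢp₂ᵢ = 0.0008 + 0.0036 + 0.2059 + 0.1134 = 0.3237
Σp_1ᵢ² = 0.04² + 0.04² + 0.29² + 0.63² = 0.0016 + 0.0016 + 0.0841 + 0.3969 = 0.4842
Σp_2ᵢ² = 0.02² + 0.09² + 0.71² + 0.18² = 0.0004 + 0.0081 + 0.5041 + 0.0324 = 0.5450
O = 0.3237 / √(0.4842 × 0.5450) = 0.3237 / 0.513701 = 0.63013

0.630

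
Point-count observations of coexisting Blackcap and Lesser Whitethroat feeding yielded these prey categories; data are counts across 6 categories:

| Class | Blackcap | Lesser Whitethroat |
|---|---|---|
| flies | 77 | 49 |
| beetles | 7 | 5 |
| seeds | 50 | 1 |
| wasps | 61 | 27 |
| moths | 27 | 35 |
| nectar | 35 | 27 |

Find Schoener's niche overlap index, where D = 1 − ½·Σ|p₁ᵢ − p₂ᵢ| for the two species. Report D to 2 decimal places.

0.76

Proportions for Blackcap (n=257): 77/257=0.2996, 7/257=0.0272, 50/257=0.1946, 61/257=0.2374, 27/257=0.1051, 35/257=0.1362
Proportions for Lesser Whitethroat (n=144): 49/144=0.3403, 5/144=0.0347, 1/144=0.0069, 27/144=0.1875, 35/144=0.2431, 27/144=0.1875
Σ|p₁ᵢ − p₂ᵢ| = 0.0407 + 0.0075 + 0.1877 + 0.0499 + 0.1380 + 0.0513 = 0.4751
D = 1 − ½ × 0.4751 = 1 − 0.23755 = 0.76245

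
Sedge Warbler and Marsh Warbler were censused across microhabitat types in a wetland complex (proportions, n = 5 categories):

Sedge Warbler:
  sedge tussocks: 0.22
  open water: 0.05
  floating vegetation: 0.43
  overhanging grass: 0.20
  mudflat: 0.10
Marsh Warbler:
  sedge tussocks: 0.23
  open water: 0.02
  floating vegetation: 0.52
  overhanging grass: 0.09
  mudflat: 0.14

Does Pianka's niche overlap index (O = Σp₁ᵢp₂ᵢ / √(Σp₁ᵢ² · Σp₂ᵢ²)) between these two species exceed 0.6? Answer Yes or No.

Yes

Σ p₁ᵢp₂ᵢ = 0.0506 + 0.0010 + 0.2236 + 0.0180 + 0.0140 = 0.3072
Σp_1ᵢ² = 0.22² + 0.05² + 0.43² + 0.20² + 0.10² = 0.0484 + 0.0025 + 0.1849 + 0.0400 + 0.0100 = 0.2858
Σp_2ᵢ² = 0.23² + 0.02² + 0.52² + 0.09² + 0.14² = 0.0529 + 0.0004 + 0.2704 + 0.0081 + 0.0196 = 0.3514
O = 0.3072 / √(0.2858 × 0.3514) = 0.3072 / 0.31691 = 0.9694
O = 0.9694 > 0.6 → Yes.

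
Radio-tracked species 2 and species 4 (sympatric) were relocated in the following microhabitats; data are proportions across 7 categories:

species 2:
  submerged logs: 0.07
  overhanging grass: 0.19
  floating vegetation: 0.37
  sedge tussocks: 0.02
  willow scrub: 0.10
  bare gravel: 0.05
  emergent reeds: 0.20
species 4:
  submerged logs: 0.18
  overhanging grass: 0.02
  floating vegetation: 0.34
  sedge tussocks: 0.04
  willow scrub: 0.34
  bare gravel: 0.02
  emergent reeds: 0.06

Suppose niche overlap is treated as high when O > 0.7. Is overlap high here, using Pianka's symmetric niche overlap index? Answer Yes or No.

Yes

Σ p₁ᵢp₂ᵢ = 0.0126 + 0.0038 + 0.1258 + 0.0008 + 0.0340 + 0.0010 + 0.0120 = 0.1900
Σp_1ᵢ² = 0.07² + 0.19² + 0.37² + 0.02² + 0.10² + 0.05² + 0.20² = 0.0049 + 0.0361 + 0.1369 + 0.0004 + 0.0100 + 0.0025 + 0.0400 = 0.2308
Σp_2ᵢ² = 0.18² + 0.02² + 0.34² + 0.04² + 0.34² + 0.02² + 0.06² = 0.0324 + 0.0004 + 0.1156 + 0.0016 + 0.1156 + 0.0004 + 0.0036 = 0.2696
O = 0.1900 / √(0.2308 × 0.2696) = 0.1900 / 0.24945 = 0.7617
O = 0.7617 > 0.7 → Yes.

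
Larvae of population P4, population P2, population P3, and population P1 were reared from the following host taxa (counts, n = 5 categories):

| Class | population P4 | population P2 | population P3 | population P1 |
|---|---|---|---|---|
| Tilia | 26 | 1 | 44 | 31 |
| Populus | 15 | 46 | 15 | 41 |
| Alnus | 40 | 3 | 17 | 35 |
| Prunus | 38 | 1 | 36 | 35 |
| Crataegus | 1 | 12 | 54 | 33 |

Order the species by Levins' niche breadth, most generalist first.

Proportions for population P4 (n=120): 26/120=0.2167, 15/120=0.1250, 40/120=0.3333, 38/120=0.3167, 1/120=0.0083
Proportions for population P2 (n=63): 1/63=0.0159, 46/63=0.7302, 3/63=0.0476, 1/63=0.0159, 12/63=0.1905
Proportions for population P3 (n=166): 44/166=0.2651, 15/166=0.0904, 17/166=0.1024, 36/166=0.2169, 54/166=0.3253
Proportions for population P1 (n=175): 31/175=0.1771, 41/175=0.2343, 35/175=0.2000, 35/175=0.2000, 33/175=0.1886
Σp_P4ᵢ² = 0.2167² + 0.1250² + 0.3333² + 0.3167² + 0.0083² = 0.046959 + 0.015625 + 0.111089 + 0.100299 + 0.000069 = 0.274041
B_P4 = 1 / 0.274041 = 3.6491
Σp_P2ᵢ² = 0.0159² + 0.7302² + 0.0476² + 0.0159² + 0.1905² = 0.000253 + 0.533192 + 0.002266 + 0.000253 + 0.036290 = 0.572254
B_P2 = 1 / 0.572254 = 1.7475
Σp_P3ᵢ² = 0.2651² + 0.0904² + 0.1024² + 0.2169² + 0.3253² = 0.070278 + 0.008172 + 0.010486 + 0.047046 + 0.105820 = 0.241802
B_P3 = 1 / 0.241802 = 4.1356
Σp_P1ᵢ² = 0.1771² + 0.2343² + 0.2000² + 0.2000² + 0.1886² = 0.031364 + 0.054896 + 0.040000 + 0.040000 + 0.035570 = 0.201830
B_P1 = 1 / 0.201830 = 4.9547
Ranking by B (broadest → narrowest): population P1 (4.95) > population P3 (4.14) > population P4 (3.65) > population P2 (1.75)

population P1 > population P3 > population P4 > population P2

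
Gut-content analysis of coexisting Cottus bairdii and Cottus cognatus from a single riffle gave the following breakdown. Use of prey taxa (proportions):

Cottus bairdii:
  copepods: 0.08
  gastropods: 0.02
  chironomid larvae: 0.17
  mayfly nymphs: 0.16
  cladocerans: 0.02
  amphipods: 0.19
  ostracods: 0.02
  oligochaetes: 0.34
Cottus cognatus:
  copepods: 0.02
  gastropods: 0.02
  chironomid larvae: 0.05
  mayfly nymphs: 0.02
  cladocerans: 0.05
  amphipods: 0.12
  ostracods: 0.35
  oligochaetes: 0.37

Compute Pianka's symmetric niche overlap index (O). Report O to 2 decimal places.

0.70

Σ p₁ᵢp₂ᵢ = 0.0016 + 0.0004 + 0.0085 + 0.0032 + 0.0010 + 0.0228 + 0.0070 + 0.1258 = 0.1703
Σp_1ᵢ² = 0.08² + 0.02² + 0.17² + 0.16² + 0.02² + 0.19² + 0.02² + 0.34² = 0.0064 + 0.0004 + 0.0289 + 0.0256 + 0.0004 + 0.0361 + 0.0004 + 0.1156 = 0.2138
Σp_2ᵢ² = 0.02² + 0.02² + 0.05² + 0.02² + 0.05² + 0.12² + 0.35² + 0.37² = 0.0004 + 0.0004 + 0.0025 + 0.0004 + 0.0025 + 0.0144 + 0.1225 + 0.1369 = 0.2800
O = 0.1703 / √(0.2138 × 0.2800) = 0.1703 / 0.24467 = 0.6960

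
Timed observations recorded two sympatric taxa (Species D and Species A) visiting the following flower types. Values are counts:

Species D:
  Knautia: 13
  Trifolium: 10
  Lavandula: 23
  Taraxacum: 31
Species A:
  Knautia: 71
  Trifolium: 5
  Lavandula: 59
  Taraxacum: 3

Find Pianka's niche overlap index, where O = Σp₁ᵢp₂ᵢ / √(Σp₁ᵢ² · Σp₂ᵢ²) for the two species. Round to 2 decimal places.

0.62

Proportions for Species D (n=77): 13/77=0.1688, 10/77=0.1299, 23/77=0.2987, 31/77=0.4026
Proportions for Species A (n=138): 71/138=0.5145, 5/138=0.0362, 59/138=0.4275, 3/138=0.0217
Σ p₁ᵢp₂ᵢ = 0.086848 + 0.004702 + 0.127694 + 0.008736 = 0.227980
Σp_1ᵢ² = 0.1688² + 0.1299² + 0.2987² + 0.4026² = 0.028493 + 0.016874 + 0.089222 + 0.162087 = 0.296676
Σp_2ᵢ² = 0.5145² + 0.0362² + 0.4275² + 0.0217² = 0.264710 + 0.001310 + 0.182756 + 0.000471 = 0.449247
O = 0.227980 / √(0.296676 × 0.449247) = 0.227980 / 0.3650764 = 0.6245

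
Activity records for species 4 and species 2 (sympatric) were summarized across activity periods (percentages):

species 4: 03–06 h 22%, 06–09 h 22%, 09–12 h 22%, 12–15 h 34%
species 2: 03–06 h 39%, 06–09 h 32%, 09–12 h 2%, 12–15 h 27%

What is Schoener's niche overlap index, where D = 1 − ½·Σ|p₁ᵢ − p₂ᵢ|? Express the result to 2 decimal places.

0.73

Convert percentages to proportions (divide by 100).
Σ|p₁ᵢ − p₂ᵢ| = 0.17 + 0.10 + 0.20 + 0.07 = 0.54
D = 1 − ½ × 0.54 = 1 − 0.270 = 0.7300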